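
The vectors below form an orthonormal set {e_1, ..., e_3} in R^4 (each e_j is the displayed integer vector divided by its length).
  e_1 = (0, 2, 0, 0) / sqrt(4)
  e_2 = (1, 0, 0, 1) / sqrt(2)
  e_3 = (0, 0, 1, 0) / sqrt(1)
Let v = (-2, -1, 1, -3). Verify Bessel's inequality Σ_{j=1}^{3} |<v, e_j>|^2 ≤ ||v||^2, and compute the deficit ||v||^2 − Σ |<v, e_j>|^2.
Σ |<v, e_j>|^2 = 29/2; ||v||^2 = 15; deficit = 1/2

Write each e_j = u_j / sqrt(<u_j, u_j>) where u_j is the displayed integer vector. Then <v, e_j> = <v, u_j> / sqrt(<u_j, u_j>), so |<v, e_j>|^2 = <v, u_j>^2 / <u_j, u_j>.
Coefficients: <v, e_1> = -2/sqrt(4), <v, e_2> = -5/sqrt(2), <v, e_3> = 1/sqrt(1).
Square and sum: Σ |<v, e_j>|^2 = 29/2.
Compute ||v||^2 = v·v = 15.
Deficit = 15 − 29/2 = 1/2 ≥ 0, confirming Bessel's inequality. (The deficit equals ||v − Σ <v,e_j> e_j||^2, the squared distance from v to span{e_j}.)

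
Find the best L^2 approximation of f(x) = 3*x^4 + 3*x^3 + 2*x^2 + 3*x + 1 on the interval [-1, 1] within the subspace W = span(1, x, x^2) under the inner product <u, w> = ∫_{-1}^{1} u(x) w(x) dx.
g(x) = 32*x^2/7 + 24*x/5 + 26/35

The best approximation g ∈ W is the orthogonal projection of f onto W. Writing g = a_0 + a_1 x + a_2 x^2, the coefficients solve the normal equations G · a = b where
  G_{ij} = <φ_i, φ_j> and b_i = <f, φ_i>, with φ_0 = 1, φ_1 = x, φ_2 = x^2.
G =
  [2, 0, 2/3]
  [0, 2/3, 0]
  [2/3, 0, 2/5],
b = (68/15, 16/5, 244/105).
Solving gives a_0 = 26/35, a_1 = 24/5, a_2 = 32/7, so
  g(x) = 32*x^2/7 + 24*x/5 + 26/35.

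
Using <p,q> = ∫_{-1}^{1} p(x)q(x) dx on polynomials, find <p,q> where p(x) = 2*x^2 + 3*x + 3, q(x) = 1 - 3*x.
<p,q> = 4/3

Expand the product: p(x)·q(x) = -6*x^3 - 7*x^2 - 6*x + 3.
∫_{-1}^{1} of each monomial x^k gives [2/(k+1) if k even, 0 if k odd]. Integrating term-by-term (or equivalently evaluating the antiderivative F(x) = -3*x^4/2 - 7*x^3/3 - 3*x^2 + 3*x at the endpoints):
  F(1) − F(−1) = -23/6 − (-31/6) = 4/3.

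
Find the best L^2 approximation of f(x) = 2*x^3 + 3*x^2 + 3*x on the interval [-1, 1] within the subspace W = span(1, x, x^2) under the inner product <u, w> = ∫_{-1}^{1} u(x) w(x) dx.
g(x) = 3*x^2 + 21*x/5

The best approximation g ∈ W is the orthogonal projection of f onto W. Writing g = a_0 + a_1 x + a_2 x^2, the coefficients solve the normal equations G · a = b where
  G_{ij} = <φ_i, φ_j> and b_i = <f, φ_i>, with φ_0 = 1, φ_1 = x, φ_2 = x^2.
G =
  [2, 0, 2/3]
  [0, 2/3, 0]
  [2/3, 0, 2/5],
b = (2, 14/5, 6/5).
Solving gives a_0 = 0, a_1 = 21/5, a_2 = 3, so
  g(x) = 3*x^2 + 21*x/5.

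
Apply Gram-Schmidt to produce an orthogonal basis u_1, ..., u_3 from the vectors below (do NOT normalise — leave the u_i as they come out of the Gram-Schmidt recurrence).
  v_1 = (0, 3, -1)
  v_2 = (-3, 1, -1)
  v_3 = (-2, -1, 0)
Orthogonal basis:
  u_1 = (0, 3, -1)
  u_2 = (-3, -1/5, -3/5)
  u_3 = (-1/47, 3/94, 9/94)

Apply the Gram-Schmidt recurrence
  u_1 = v_1
  u_i = v_i − Σ_{j<i} ((v_i · u_j) / (u_j · u_j)) · u_j.

Step by step this gives:
  u_1 = (0, 3, -1)
  u_2 = (-3, -1/5, -3/5)
  u_3 = (-1/47, 3/94, 9/94)

Orthogonality check:
  u_2 · u_1 = 0 (should be 0)
  u_3 · u_1 = 0 (should be 0)
  u_3 · u_2 = 0 (should be 0)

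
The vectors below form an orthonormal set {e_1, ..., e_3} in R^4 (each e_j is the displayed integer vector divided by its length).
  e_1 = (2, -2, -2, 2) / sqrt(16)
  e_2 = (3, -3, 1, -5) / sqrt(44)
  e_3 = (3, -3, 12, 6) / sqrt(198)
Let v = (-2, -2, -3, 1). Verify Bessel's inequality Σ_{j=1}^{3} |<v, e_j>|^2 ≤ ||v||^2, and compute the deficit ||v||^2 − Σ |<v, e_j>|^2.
Σ |<v, e_j>|^2 = 10; ||v||^2 = 18; deficit = 8

Write each e_j = u_j / sqrt(<u_j, u_j>) where u_j is the displayed integer vector. Then <v, e_j> = <v, u_j> / sqrt(<u_j, u_j>), so |<v, e_j>|^2 = <v, u_j>^2 / <u_j, u_j>.
Coefficients: <v, e_1> = 8/sqrt(16), <v, e_2> = -8/sqrt(44), <v, e_3> = -30/sqrt(198).
Square and sum: Σ |<v, e_j>|^2 = 10.
Compute ||v||^2 = v·v = 18.
Deficit = 18 − 10 = 8 ≥ 0, confirming Bessel's inequality. (The deficit equals ||v − Σ <v,e_j> e_j||^2, the squared distance from v to span{e_j}.)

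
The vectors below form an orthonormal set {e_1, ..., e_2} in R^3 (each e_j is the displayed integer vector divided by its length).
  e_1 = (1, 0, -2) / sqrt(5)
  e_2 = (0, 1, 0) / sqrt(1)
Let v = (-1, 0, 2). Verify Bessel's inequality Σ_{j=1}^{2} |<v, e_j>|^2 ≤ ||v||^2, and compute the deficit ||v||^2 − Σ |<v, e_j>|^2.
Σ |<v, e_j>|^2 = 5; ||v||^2 = 5; deficit = 0

Write each e_j = u_j / sqrt(<u_j, u_j>) where u_j is the displayed integer vector. Then <v, e_j> = <v, u_j> / sqrt(<u_j, u_j>), so |<v, e_j>|^2 = <v, u_j>^2 / <u_j, u_j>.
Coefficients: <v, e_1> = -5/sqrt(5), <v, e_2> = 0/sqrt(1).
Square and sum: Σ |<v, e_j>|^2 = 5.
Compute ||v||^2 = v·v = 5.
Deficit = 5 − 5 = 0 ≥ 0, confirming Bessel's inequality. (The deficit equals ||v − Σ <v,e_j> e_j||^2, the squared distance from v to span{e_j}.)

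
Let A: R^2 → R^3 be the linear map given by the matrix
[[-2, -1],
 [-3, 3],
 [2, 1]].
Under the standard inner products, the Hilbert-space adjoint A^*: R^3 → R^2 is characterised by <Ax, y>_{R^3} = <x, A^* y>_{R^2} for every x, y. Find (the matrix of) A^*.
A^* = A^T =
[[-2, -3, 2],
 [-1, 3, 1]]

For real matrices with standard dot products, the defining identity <Ax, y> = <x, A^* y> gives (Ax)^T y = x^T (A^*) y, i.e. x^T A^T y = x^T (A^*) y. Since this holds for all x, y, we must have A^* = A^T. Therefore
A^* =
[[-2, -3, 2],
 [-1, 3, 1]].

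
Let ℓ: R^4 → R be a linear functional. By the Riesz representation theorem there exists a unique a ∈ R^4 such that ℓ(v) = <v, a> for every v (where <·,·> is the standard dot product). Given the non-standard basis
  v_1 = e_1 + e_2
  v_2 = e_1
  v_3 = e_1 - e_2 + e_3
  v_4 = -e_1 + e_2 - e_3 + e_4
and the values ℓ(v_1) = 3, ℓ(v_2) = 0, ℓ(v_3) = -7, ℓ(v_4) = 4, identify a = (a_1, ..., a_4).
a = (0, 3, -4, -3)

Write a = (a_1, ..., a_4) in the standard basis. For each basis vector v_i, ℓ(v_i) = <v_i, a> is a linear equation in the a_j's. Collect the n equations into a matrix system V a = ℓ, where row i of V is v_i (expressed in the standard basis). Since V is invertible (lower-triangular with 1s on the diagonal, up to permutation), solve by back-substitution:
  V =
[[1, 1, 0, 0],
 [1, 0, 0, 0],
 [1, -1, 1, 0],
 [-1, 1, -1, 1]]
  V a = (3, 0, -7, 4)
Solving gives a = (0, 3, -4, -3).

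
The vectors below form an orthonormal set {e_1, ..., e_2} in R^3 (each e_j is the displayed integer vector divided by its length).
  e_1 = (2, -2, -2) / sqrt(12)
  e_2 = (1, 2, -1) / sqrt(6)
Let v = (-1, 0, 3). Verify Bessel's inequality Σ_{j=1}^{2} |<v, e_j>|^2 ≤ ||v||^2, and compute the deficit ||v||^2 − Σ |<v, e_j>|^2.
Σ |<v, e_j>|^2 = 8; ||v||^2 = 10; deficit = 2

Write each e_j = u_j / sqrt(<u_j, u_j>) where u_j is the displayed integer vector. Then <v, e_j> = <v, u_j> / sqrt(<u_j, u_j>), so |<v, e_j>|^2 = <v, u_j>^2 / <u_j, u_j>.
Coefficients: <v, e_1> = -8/sqrt(12), <v, e_2> = -4/sqrt(6).
Square and sum: Σ |<v, e_j>|^2 = 8.
Compute ||v||^2 = v·v = 10.
Deficit = 10 − 8 = 2 ≥ 0, confirming Bessel's inequality. (The deficit equals ||v − Σ <v,e_j> e_j||^2, the squared distance from v to span{e_j}.)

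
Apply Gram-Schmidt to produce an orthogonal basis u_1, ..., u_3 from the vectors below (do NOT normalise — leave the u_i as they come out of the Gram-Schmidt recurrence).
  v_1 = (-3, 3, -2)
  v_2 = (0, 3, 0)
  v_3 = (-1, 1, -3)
Orthogonal basis:
  u_1 = (-3, 3, -2)
  u_2 = (27/22, 39/22, 9/11)
  u_3 = (14/13, 0, -21/13)

Apply the Gram-Schmidt recurrence
  u_1 = v_1
  u_i = v_i − Σ_{j<i} ((v_i · u_j) / (u_j · u_j)) · u_j.

Step by step this gives:
  u_1 = (-3, 3, -2)
  u_2 = (27/22, 39/22, 9/11)
  u_3 = (14/13, 0, -21/13)

Orthogonality check:
  u_2 · u_1 = 0 (should be 0)
  u_3 · u_1 = 0 (should be 0)
  u_3 · u_2 = 0 (should be 0)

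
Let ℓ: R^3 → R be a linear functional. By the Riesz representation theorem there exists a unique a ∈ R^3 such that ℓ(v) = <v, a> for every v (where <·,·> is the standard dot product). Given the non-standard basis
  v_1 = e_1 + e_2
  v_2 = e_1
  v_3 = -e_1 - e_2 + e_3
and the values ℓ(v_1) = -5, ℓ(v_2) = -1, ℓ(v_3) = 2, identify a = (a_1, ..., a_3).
a = (-1, -4, -3)

Write a = (a_1, ..., a_3) in the standard basis. For each basis vector v_i, ℓ(v_i) = <v_i, a> is a linear equation in the a_j's. Collect the n equations into a matrix system V a = ℓ, where row i of V is v_i (expressed in the standard basis). Since V is invertible (lower-triangular with 1s on the diagonal, up to permutation), solve by back-substitution:
  V =
[[1, 1, 0],
 [1, 0, 0],
 [-1, -1, 1]]
  V a = (-5, -1, 2)
Solving gives a = (-1, -4, -3).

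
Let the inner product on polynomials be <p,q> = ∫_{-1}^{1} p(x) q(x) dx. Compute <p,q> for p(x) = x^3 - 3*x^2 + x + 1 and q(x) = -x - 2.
<p,q> = -16/15

Expand the product: p(x)·q(x) = -x^4 + x^3 + 5*x^2 - 3*x - 2.
∫_{-1}^{1} of each monomial x^k gives [2/(k+1) if k even, 0 if k odd]. Integrating term-by-term (or equivalently evaluating the antiderivative F(x) = -x^5/5 + x^4/4 + 5*x^3/3 - 3*x^2/2 - 2*x at the endpoints):
  F(1) − F(−1) = -107/60 − (-43/60) = -16/15.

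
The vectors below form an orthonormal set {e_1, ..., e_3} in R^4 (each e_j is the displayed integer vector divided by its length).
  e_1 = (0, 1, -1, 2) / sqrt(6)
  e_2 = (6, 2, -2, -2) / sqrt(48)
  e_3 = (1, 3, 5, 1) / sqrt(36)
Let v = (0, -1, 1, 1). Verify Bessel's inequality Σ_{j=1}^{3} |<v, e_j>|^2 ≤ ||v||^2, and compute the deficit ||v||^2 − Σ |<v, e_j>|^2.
Σ |<v, e_j>|^2 = 1; ||v||^2 = 3; deficit = 2

Write each e_j = u_j / sqrt(<u_j, u_j>) where u_j is the displayed integer vector. Then <v, e_j> = <v, u_j> / sqrt(<u_j, u_j>), so |<v, e_j>|^2 = <v, u_j>^2 / <u_j, u_j>.
Coefficients: <v, e_1> = 0/sqrt(6), <v, e_2> = -6/sqrt(48), <v, e_3> = 3/sqrt(36).
Square and sum: Σ |<v, e_j>|^2 = 1.
Compute ||v||^2 = v·v = 3.
Deficit = 3 − 1 = 2 ≥ 0, confirming Bessel's inequality. (The deficit equals ||v − Σ <v,e_j> e_j||^2, the squared distance from v to span{e_j}.)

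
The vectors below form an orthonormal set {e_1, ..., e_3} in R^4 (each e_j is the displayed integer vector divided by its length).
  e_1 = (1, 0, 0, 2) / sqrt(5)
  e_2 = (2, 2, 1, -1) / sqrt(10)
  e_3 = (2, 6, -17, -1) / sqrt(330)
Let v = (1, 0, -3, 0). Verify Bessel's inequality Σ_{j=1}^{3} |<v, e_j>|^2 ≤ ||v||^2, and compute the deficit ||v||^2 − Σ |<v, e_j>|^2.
Σ |<v, e_j>|^2 = 1454/165; ||v||^2 = 10; deficit = 196/165

Write each e_j = u_j / sqrt(<u_j, u_j>) where u_j is the displayed integer vector. Then <v, e_j> = <v, u_j> / sqrt(<u_j, u_j>), so |<v, e_j>|^2 = <v, u_j>^2 / <u_j, u_j>.
Coefficients: <v, e_1> = 1/sqrt(5), <v, e_2> = -1/sqrt(10), <v, e_3> = 53/sqrt(330).
Square and sum: Σ |<v, e_j>|^2 = 1454/165.
Compute ||v||^2 = v·v = 10.
Deficit = 10 − 1454/165 = 196/165 ≥ 0, confirming Bessel's inequality. (The deficit equals ||v − Σ <v,e_j> e_j||^2, the squared distance from v to span{e_j}.)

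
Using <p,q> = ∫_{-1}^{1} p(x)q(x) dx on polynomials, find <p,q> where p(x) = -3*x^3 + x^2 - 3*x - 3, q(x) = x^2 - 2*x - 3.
<p,q> = 104/5

Expand the product: p(x)·q(x) = -3*x^5 + 7*x^4 + 4*x^3 + 15*x + 9.
∫_{-1}^{1} of each monomial x^k gives [2/(k+1) if k even, 0 if k odd]. Integrating term-by-term (or equivalently evaluating the antiderivative F(x) = -x^6/2 + 7*x^5/5 + x^4 + 15*x^2/2 + 9*x at the endpoints):
  F(1) − F(−1) = 92/5 − (-12/5) = 104/5.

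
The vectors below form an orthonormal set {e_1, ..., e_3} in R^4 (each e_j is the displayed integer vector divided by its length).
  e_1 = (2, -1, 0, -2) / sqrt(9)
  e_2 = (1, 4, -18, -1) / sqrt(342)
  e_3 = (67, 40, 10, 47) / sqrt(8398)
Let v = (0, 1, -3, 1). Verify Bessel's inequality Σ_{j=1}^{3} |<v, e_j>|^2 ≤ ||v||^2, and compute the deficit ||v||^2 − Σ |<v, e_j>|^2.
Σ |<v, e_j>|^2 = 2406/221; ||v||^2 = 11; deficit = 25/221

Write each e_j = u_j / sqrt(<u_j, u_j>) where u_j is the displayed integer vector. Then <v, e_j> = <v, u_j> / sqrt(<u_j, u_j>), so |<v, e_j>|^2 = <v, u_j>^2 / <u_j, u_j>.
Coefficients: <v, e_1> = -3/sqrt(9), <v, e_2> = 57/sqrt(342), <v, e_3> = 57/sqrt(8398).
Square and sum: Σ |<v, e_j>|^2 = 2406/221.
Compute ||v||^2 = v·v = 11.
Deficit = 11 − 2406/221 = 25/221 ≥ 0, confirming Bessel's inequality. (The deficit equals ||v − Σ <v,e_j> e_j||^2, the squared distance from v to span{e_j}.)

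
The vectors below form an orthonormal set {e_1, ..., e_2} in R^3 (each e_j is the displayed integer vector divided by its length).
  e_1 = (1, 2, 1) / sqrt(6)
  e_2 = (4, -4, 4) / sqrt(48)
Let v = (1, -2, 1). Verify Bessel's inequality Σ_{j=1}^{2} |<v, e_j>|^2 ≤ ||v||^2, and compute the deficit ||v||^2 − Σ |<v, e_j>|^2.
Σ |<v, e_j>|^2 = 6; ||v||^2 = 6; deficit = 0

Write each e_j = u_j / sqrt(<u_j, u_j>) where u_j is the displayed integer vector. Then <v, e_j> = <v, u_j> / sqrt(<u_j, u_j>), so |<v, e_j>|^2 = <v, u_j>^2 / <u_j, u_j>.
Coefficients: <v, e_1> = -2/sqrt(6), <v, e_2> = 16/sqrt(48).
Square and sum: Σ |<v, e_j>|^2 = 6.
Compute ||v||^2 = v·v = 6.
Deficit = 6 − 6 = 0 ≥ 0, confirming Bessel's inequality. (The deficit equals ||v − Σ <v,e_j> e_j||^2, the squared distance from v to span{e_j}.)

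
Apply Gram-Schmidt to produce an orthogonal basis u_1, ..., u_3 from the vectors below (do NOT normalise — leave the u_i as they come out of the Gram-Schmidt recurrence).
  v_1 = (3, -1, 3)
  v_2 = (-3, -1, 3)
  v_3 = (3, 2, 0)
Orthogonal basis:
  u_1 = (3, -1, 3)
  u_2 = (-60/19, -18/19, 54/19)
  u_3 = (0, 9/5, 3/5)

Apply the Gram-Schmidt recurrence
  u_1 = v_1
  u_i = v_i − Σ_{j<i} ((v_i · u_j) / (u_j · u_j)) · u_j.

Step by step this gives:
  u_1 = (3, -1, 3)
  u_2 = (-60/19, -18/19, 54/19)
  u_3 = (0, 9/5, 3/5)

Orthogonality check:
  u_2 · u_1 = 0 (should be 0)
  u_3 · u_1 = 0 (should be 0)
  u_3 · u_2 = 0 (should be 0)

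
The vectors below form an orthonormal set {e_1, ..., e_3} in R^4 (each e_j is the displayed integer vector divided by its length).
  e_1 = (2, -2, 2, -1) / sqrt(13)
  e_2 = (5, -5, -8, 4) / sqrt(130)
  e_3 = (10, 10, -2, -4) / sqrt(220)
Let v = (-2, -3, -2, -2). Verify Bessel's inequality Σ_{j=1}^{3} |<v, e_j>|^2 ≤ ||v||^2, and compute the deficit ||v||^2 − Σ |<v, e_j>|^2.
Σ |<v, e_j>|^2 = 173/22; ||v||^2 = 21; deficit = 289/22

Write each e_j = u_j / sqrt(<u_j, u_j>) where u_j is the displayed integer vector. Then <v, e_j> = <v, u_j> / sqrt(<u_j, u_j>), so |<v, e_j>|^2 = <v, u_j>^2 / <u_j, u_j>.
Coefficients: <v, e_1> = 0/sqrt(13), <v, e_2> = 13/sqrt(130), <v, e_3> = -38/sqrt(220).
Square and sum: Σ |<v, e_j>|^2 = 173/22.
Compute ||v||^2 = v·v = 21.
Deficit = 21 − 173/22 = 289/22 ≥ 0, confirming Bessel's inequality. (The deficit equals ||v − Σ <v,e_j> e_j||^2, the squared distance from v to span{e_j}.)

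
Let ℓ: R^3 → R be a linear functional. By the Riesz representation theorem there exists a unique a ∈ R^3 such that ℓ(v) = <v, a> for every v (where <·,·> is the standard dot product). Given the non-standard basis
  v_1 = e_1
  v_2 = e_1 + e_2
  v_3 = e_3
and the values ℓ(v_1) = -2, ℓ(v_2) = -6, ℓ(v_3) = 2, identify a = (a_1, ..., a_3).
a = (-2, -4, 2)

Write a = (a_1, ..., a_3) in the standard basis. For each basis vector v_i, ℓ(v_i) = <v_i, a> is a linear equation in the a_j's. Collect the n equations into a matrix system V a = ℓ, where row i of V is v_i (expressed in the standard basis). Since V is invertible (lower-triangular with 1s on the diagonal, up to permutation), solve by back-substitution:
  V =
[[1, 0, 0],
 [1, 1, 0],
 [0, 0, 1]]
  V a = (-2, -6, 2)
Solving gives a = (-2, -4, 2).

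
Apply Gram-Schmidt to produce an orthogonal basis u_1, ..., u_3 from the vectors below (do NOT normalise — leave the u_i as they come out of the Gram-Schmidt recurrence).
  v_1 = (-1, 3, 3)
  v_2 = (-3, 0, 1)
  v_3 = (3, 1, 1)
Orthogonal basis:
  u_1 = (-1, 3, 3)
  u_2 = (-51/19, -18/19, 1/19)
  u_3 = (15/77, -40/77, 45/77)

Apply the Gram-Schmidt recurrence
  u_1 = v_1
  u_i = v_i − Σ_{j<i} ((v_i · u_j) / (u_j · u_j)) · u_j.

Step by step this gives:
  u_1 = (-1, 3, 3)
  u_2 = (-51/19, -18/19, 1/19)
  u_3 = (15/77, -40/77, 45/77)

Orthogonality check:
  u_2 · u_1 = 0 (should be 0)
  u_3 · u_1 = 0 (should be 0)
  u_3 · u_2 = 0 (should be 0)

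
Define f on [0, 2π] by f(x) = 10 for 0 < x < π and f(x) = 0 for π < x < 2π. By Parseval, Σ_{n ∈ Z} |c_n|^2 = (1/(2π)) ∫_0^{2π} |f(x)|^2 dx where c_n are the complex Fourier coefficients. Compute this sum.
Σ |c_n|^2 = 50

Parseval equates the L^2 energy of f (normalised by 1/(2π)) with the ℓ^2 sum of its Fourier coefficients: (1/(2π)) ∫_0^{2π} |f|^2 = Σ |c_n|^2.
Compute the left side: (1/(2π)) [∫_0^π 10^2 dx + ∫_π^{2π} 0^2 dx] = (1/(2π)) · (100π + 0π) = (100 + 0)/2 = 50.
So Σ_{n ∈ Z} |c_n|^2 = 50.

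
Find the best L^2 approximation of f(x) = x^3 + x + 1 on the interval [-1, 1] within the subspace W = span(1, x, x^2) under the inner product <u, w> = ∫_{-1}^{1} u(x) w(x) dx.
g(x) = 8*x/5 + 1

The best approximation g ∈ W is the orthogonal projection of f onto W. Writing g = a_0 + a_1 x + a_2 x^2, the coefficients solve the normal equations G · a = b where
  G_{ij} = <φ_i, φ_j> and b_i = <f, φ_i>, with φ_0 = 1, φ_1 = x, φ_2 = x^2.
G =
  [2, 0, 2/3]
  [0, 2/3, 0]
  [2/3, 0, 2/5],
b = (2, 16/15, 2/3).
Solving gives a_0 = 1, a_1 = 8/5, a_2 = 0, so
  g(x) = 8*x/5 + 1.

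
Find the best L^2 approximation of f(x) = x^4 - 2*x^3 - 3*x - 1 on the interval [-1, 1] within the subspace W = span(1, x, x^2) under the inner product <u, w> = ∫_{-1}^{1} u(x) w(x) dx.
g(x) = 6*x^2/7 - 21*x/5 - 38/35

The best approximation g ∈ W is the orthogonal projection of f onto W. Writing g = a_0 + a_1 x + a_2 x^2, the coefficients solve the normal equations G · a = b where
  G_{ij} = <φ_i, φ_j> and b_i = <f, φ_i>, with φ_0 = 1, φ_1 = x, φ_2 = x^2.
G =
  [2, 0, 2/3]
  [0, 2/3, 0]
  [2/3, 0, 2/5],
b = (-8/5, -14/5, -8/21).
Solving gives a_0 = -38/35, a_1 = -21/5, a_2 = 6/7, so
  g(x) = 6*x^2/7 - 21*x/5 - 38/35.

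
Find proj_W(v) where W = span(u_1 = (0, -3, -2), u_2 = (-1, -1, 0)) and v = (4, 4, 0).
proj_W(v) = (4, 4, 0)

Set up U = [u_1 | ... | u_2] ∈ R^(3×2). The projector onto W = col(U) is P = U (U^T U)^(-1) U^T.
Compute U^T U =
  [13, 3]
  [3, 2],
and U^T v = (-12, -8).
Solve U^T U · c = U^T v for the coefficients: c = (0, -4). The projection is proj_W(v) = U c.
Check: (v - proj_W(v)) · u_1 = 0  (should be 0).
Check: (v - proj_W(v)) · u_2 = 0  (should be 0).
Result: proj_W(v) = (4, 4, 0).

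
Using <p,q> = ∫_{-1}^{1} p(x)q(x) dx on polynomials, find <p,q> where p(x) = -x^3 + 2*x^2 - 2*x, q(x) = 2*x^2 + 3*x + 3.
<p,q> = 2/5

Expand the product: p(x)·q(x) = -2*x^5 + x^4 - x^3 - 6*x.
∫_{-1}^{1} of each monomial x^k gives [2/(k+1) if k even, 0 if k odd]. Integrating term-by-term (or equivalently evaluating the antiderivative F(x) = -x^6/3 + x^5/5 - x^4/4 - 3*x^2 at the endpoints):
  F(1) − F(−1) = -203/60 − (-227/60) = 2/5.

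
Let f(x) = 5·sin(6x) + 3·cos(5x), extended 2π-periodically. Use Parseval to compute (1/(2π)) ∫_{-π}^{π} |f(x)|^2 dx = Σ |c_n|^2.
Σ |c_n|^2 = 17

Expand |f|^2 and use orthogonality of {sin(nx), cos(mx)} on [-π, π]:
  ∫_{-π}^{π} sin(nx)^2 dx = π, ∫ cos(mx)^2 dx = π, and cross terms integrate to 0.
So ∫_{-π}^{π} f(x)^2 dx = 5^2 · π + 3^2 · π = (25 + 9)π.
Divide by 2π: (25 + 9)/2 = 17.
By Parseval, this equals Σ |c_n|^2.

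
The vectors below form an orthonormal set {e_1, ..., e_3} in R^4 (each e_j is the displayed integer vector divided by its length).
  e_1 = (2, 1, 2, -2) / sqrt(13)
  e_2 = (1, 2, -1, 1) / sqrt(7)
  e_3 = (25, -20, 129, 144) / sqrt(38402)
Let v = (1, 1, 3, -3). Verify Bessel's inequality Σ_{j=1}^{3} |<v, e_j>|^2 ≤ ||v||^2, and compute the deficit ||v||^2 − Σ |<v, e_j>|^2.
Σ |<v, e_j>|^2 = 3932/211; ||v||^2 = 20; deficit = 288/211

Write each e_j = u_j / sqrt(<u_j, u_j>) where u_j is the displayed integer vector. Then <v, e_j> = <v, u_j> / sqrt(<u_j, u_j>), so |<v, e_j>|^2 = <v, u_j>^2 / <u_j, u_j>.
Coefficients: <v, e_1> = 15/sqrt(13), <v, e_2> = -3/sqrt(7), <v, e_3> = -40/sqrt(38402).
Square and sum: Σ |<v, e_j>|^2 = 3932/211.
Compute ||v||^2 = v·v = 20.
Deficit = 20 − 3932/211 = 288/211 ≥ 0, confirming Bessel's inequality. (The deficit equals ||v − Σ <v,e_j> e_j||^2, the squared distance from v to span{e_j}.)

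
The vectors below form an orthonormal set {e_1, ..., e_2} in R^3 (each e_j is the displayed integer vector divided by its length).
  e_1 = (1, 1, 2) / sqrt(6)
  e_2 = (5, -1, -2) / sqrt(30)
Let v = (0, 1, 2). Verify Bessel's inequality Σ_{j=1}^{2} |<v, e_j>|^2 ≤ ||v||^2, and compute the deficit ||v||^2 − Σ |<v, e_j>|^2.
Σ |<v, e_j>|^2 = 5; ||v||^2 = 5; deficit = 0

Write each e_j = u_j / sqrt(<u_j, u_j>) where u_j is the displayed integer vector. Then <v, e_j> = <v, u_j> / sqrt(<u_j, u_j>), so |<v, e_j>|^2 = <v, u_j>^2 / <u_j, u_j>.
Coefficients: <v, e_1> = 5/sqrt(6), <v, e_2> = -5/sqrt(30).
Square and sum: Σ |<v, e_j>|^2 = 5.
Compute ||v||^2 = v·v = 5.
Deficit = 5 − 5 = 0 ≥ 0, confirming Bessel's inequality. (The deficit equals ||v − Σ <v,e_j> e_j||^2, the squared distance from v to span{e_j}.)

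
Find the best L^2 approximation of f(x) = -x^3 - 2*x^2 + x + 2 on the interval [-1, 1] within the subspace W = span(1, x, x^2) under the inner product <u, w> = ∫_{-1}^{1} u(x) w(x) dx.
g(x) = -2*x^2 + 2*x/5 + 2

The best approximation g ∈ W is the orthogonal projection of f onto W. Writing g = a_0 + a_1 x + a_2 x^2, the coefficients solve the normal equations G · a = b where
  G_{ij} = <φ_i, φ_j> and b_i = <f, φ_i>, with φ_0 = 1, φ_1 = x, φ_2 = x^2.
G =
  [2, 0, 2/3]
  [0, 2/3, 0]
  [2/3, 0, 2/5],
b = (8/3, 4/15, 8/15).
Solving gives a_0 = 2, a_1 = 2/5, a_2 = -2, so
  g(x) = -2*x^2 + 2*x/5 + 2.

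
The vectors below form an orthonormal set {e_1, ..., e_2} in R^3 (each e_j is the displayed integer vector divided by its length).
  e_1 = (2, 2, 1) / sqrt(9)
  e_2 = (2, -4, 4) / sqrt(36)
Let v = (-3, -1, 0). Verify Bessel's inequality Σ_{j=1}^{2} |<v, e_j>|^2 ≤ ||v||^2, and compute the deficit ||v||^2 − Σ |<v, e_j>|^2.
Σ |<v, e_j>|^2 = 65/9; ||v||^2 = 10; deficit = 25/9

Write each e_j = u_j / sqrt(<u_j, u_j>) where u_j is the displayed integer vector. Then <v, e_j> = <v, u_j> / sqrt(<u_j, u_j>), so |<v, e_j>|^2 = <v, u_j>^2 / <u_j, u_j>.
Coefficients: <v, e_1> = -8/sqrt(9), <v, e_2> = -2/sqrt(36).
Square and sum: Σ |<v, e_j>|^2 = 65/9.
Compute ||v||^2 = v·v = 10.
Deficit = 10 − 65/9 = 25/9 ≥ 0, confirming Bessel's inequality. (The deficit equals ||v − Σ <v,e_j> e_j||^2, the squared distance from v to span{e_j}.)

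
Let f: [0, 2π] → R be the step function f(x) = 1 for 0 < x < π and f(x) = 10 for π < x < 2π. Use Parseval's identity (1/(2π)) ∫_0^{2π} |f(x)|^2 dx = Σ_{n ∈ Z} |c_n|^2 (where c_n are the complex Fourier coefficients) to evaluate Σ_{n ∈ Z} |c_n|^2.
Σ |c_n|^2 = 101/2

Parseval equates the L^2 energy of f (normalised by 1/(2π)) with the ℓ^2 sum of its Fourier coefficients: (1/(2π)) ∫_0^{2π} |f|^2 = Σ |c_n|^2.
Compute the left side: (1/(2π)) [∫_0^π 1^2 dx + ∫_π^{2π} 10^2 dx] = (1/(2π)) · (1π + 100π) = (1 + 100)/2 = 101/2.
So Σ_{n ∈ Z} |c_n|^2 = 101/2.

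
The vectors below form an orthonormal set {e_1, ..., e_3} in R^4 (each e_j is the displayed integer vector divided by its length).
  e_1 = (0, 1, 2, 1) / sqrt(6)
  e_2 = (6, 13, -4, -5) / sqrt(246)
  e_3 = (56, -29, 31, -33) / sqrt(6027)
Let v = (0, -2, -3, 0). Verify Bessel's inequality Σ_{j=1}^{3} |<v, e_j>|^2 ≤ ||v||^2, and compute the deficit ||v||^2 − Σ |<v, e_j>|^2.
Σ |<v, e_j>|^2 = 35/3; ||v||^2 = 13; deficit = 4/3

Write each e_j = u_j / sqrt(<u_j, u_j>) where u_j is the displayed integer vector. Then <v, e_j> = <v, u_j> / sqrt(<u_j, u_j>), so |<v, e_j>|^2 = <v, u_j>^2 / <u_j, u_j>.
Coefficients: <v, e_1> = -8/sqrt(6), <v, e_2> = -14/sqrt(246), <v, e_3> = -35/sqrt(6027).
Square and sum: Σ |<v, e_j>|^2 = 35/3.
Compute ||v||^2 = v·v = 13.
Deficit = 13 − 35/3 = 4/3 ≥ 0, confirming Bessel's inequality. (The deficit equals ||v − Σ <v,e_j> e_j||^2, the squared distance from v to span{e_j}.)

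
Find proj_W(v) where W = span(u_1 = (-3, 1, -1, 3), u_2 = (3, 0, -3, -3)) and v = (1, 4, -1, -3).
proj_W(v) = (53/35, 4/35, -69/35, -53/35)

Set up U = [u_1 | ... | u_2] ∈ R^(4×2). The projector onto W = col(U) is P = U (U^T U)^(-1) U^T.
Compute U^T U =
  [20, -15]
  [-15, 27],
and U^T v = (-7, 15).
Solve U^T U · c = U^T v for the coefficients: c = (4/35, 13/21). The projection is proj_W(v) = U c.
Check: (v - proj_W(v)) · u_1 = 0  (should be 0).
Check: (v - proj_W(v)) · u_2 = 0  (should be 0).
Result: proj_W(v) = (53/35, 4/35, -69/35, -53/35).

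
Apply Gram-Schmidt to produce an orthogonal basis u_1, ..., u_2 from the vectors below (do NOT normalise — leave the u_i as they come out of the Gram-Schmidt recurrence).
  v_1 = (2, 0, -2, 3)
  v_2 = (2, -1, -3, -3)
Orthogonal basis:
  u_1 = (2, 0, -2, 3)
  u_2 = (32/17, -1, -49/17, -54/17)

Apply the Gram-Schmidt recurrence
  u_1 = v_1
  u_i = v_i − Σ_{j<i} ((v_i · u_j) / (u_j · u_j)) · u_j.

Step by step this gives:
  u_1 = (2, 0, -2, 3)
  u_2 = (32/17, -1, -49/17, -54/17)

Orthogonality check:
  u_2 · u_1 = 0 (should be 0)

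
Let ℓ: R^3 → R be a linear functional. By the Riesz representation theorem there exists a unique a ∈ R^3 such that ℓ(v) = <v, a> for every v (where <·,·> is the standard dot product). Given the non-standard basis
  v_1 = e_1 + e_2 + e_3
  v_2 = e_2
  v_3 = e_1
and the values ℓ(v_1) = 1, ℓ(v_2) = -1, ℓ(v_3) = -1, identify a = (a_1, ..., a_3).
a = (-1, -1, 3)

Write a = (a_1, ..., a_3) in the standard basis. For each basis vector v_i, ℓ(v_i) = <v_i, a> is a linear equation in the a_j's. Collect the n equations into a matrix system V a = ℓ, where row i of V is v_i (expressed in the standard basis). Since V is invertible (lower-triangular with 1s on the diagonal, up to permutation), solve by back-substitution:
  V =
[[1, 1, 1],
 [0, 1, 0],
 [1, 0, 0]]
  V a = (1, -1, -1)
Solving gives a = (-1, -1, 3).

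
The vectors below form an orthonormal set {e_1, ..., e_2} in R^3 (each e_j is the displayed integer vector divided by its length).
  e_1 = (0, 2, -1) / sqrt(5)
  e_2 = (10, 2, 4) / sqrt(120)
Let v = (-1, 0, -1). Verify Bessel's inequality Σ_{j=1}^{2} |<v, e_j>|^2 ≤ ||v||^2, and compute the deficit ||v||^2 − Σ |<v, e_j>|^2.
Σ |<v, e_j>|^2 = 11/6; ||v||^2 = 2; deficit = 1/6

Write each e_j = u_j / sqrt(<u_j, u_j>) where u_j is the displayed integer vector. Then <v, e_j> = <v, u_j> / sqrt(<u_j, u_j>), so |<v, e_j>|^2 = <v, u_j>^2 / <u_j, u_j>.
Coefficients: <v, e_1> = 1/sqrt(5), <v, e_2> = -14/sqrt(120).
Square and sum: Σ |<v, e_j>|^2 = 11/6.
Compute ||v||^2 = v·v = 2.
Deficit = 2 − 11/6 = 1/6 ≥ 0, confirming Bessel's inequality. (The deficit equals ||v − Σ <v,e_j> e_j||^2, the squared distance from v to span{e_j}.)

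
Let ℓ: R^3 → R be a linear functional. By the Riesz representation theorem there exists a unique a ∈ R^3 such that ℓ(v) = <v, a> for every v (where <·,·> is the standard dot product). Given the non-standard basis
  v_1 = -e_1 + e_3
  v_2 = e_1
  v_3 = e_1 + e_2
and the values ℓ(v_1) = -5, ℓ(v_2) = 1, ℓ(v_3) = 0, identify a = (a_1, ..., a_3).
a = (1, -1, -4)

Write a = (a_1, ..., a_3) in the standard basis. For each basis vector v_i, ℓ(v_i) = <v_i, a> is a linear equation in the a_j's. Collect the n equations into a matrix system V a = ℓ, where row i of V is v_i (expressed in the standard basis). Since V is invertible (lower-triangular with 1s on the diagonal, up to permutation), solve by back-substitution:
  V =
[[-1, 0, 1],
 [1, 0, 0],
 [1, 1, 0]]
  V a = (-5, 1, 0)
Solving gives a = (1, -1, -4).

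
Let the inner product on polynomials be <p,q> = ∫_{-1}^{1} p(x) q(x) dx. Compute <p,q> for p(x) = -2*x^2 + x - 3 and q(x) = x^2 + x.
<p,q> = -32/15

Expand the product: p(x)·q(x) = -2*x^4 - x^3 - 2*x^2 - 3*x.
∫_{-1}^{1} of each monomial x^k gives [2/(k+1) if k even, 0 if k odd]. Integrating term-by-term (or equivalently evaluating the antiderivative F(x) = -2*x^5/5 - x^4/4 - 2*x^3/3 - 3*x^2/2 at the endpoints):
  F(1) − F(−1) = -169/60 − (-41/60) = -32/15.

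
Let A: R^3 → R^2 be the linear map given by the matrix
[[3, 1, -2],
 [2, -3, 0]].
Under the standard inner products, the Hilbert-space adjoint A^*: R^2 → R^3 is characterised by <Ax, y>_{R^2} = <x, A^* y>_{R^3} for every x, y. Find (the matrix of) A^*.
A^* = A^T =
[[3, 2],
 [1, -3],
 [-2, 0]]

For real matrices with standard dot products, the defining identity <Ax, y> = <x, A^* y> gives (Ax)^T y = x^T (A^*) y, i.e. x^T A^T y = x^T (A^*) y. Since this holds for all x, y, we must have A^* = A^T. Therefore
A^* =
[[3, 2],
 [1, -3],
 [-2, 0]].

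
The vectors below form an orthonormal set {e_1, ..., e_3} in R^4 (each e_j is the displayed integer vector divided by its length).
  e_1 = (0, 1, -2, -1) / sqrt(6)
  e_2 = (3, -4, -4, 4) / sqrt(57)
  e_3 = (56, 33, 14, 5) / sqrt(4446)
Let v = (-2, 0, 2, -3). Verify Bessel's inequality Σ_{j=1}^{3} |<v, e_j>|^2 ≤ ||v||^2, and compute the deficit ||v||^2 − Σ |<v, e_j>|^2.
Σ |<v, e_j>|^2 = 185/13; ||v||^2 = 17; deficit = 36/13

Write each e_j = u_j / sqrt(<u_j, u_j>) where u_j is the displayed integer vector. Then <v, e_j> = <v, u_j> / sqrt(<u_j, u_j>), so |<v, e_j>|^2 = <v, u_j>^2 / <u_j, u_j>.
Coefficients: <v, e_1> = -1/sqrt(6), <v, e_2> = -26/sqrt(57), <v, e_3> = -99/sqrt(4446).
Square and sum: Σ |<v, e_j>|^2 = 185/13.
Compute ||v||^2 = v·v = 17.
Deficit = 17 − 185/13 = 36/13 ≥ 0, confirming Bessel's inequality. (The deficit equals ||v − Σ <v,e_j> e_j||^2, the squared distance from v to span{e_j}.)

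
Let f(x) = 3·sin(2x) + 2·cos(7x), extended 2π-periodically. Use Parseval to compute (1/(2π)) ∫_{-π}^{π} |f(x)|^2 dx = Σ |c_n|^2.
Σ |c_n|^2 = 13/2

Expand |f|^2 and use orthogonality of {sin(nx), cos(mx)} on [-π, π]:
  ∫_{-π}^{π} sin(nx)^2 dx = π, ∫ cos(mx)^2 dx = π, and cross terms integrate to 0.
So ∫_{-π}^{π} f(x)^2 dx = 3^2 · π + 2^2 · π = (9 + 4)π.
Divide by 2π: (9 + 4)/2 = 13/2.
By Parseval, this equals Σ |c_n|^2.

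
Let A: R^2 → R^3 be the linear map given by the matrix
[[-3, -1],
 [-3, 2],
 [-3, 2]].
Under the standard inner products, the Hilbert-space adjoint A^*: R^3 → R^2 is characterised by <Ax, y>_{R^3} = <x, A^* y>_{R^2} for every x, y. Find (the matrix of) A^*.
A^* = A^T =
[[-3, -3, -3],
 [-1, 2, 2]]

For real matrices with standard dot products, the defining identity <Ax, y> = <x, A^* y> gives (Ax)^T y = x^T (A^*) y, i.e. x^T A^T y = x^T (A^*) y. Since this holds for all x, y, we must have A^* = A^T. Therefore
A^* =
[[-3, -3, -3],
 [-1, 2, 2]].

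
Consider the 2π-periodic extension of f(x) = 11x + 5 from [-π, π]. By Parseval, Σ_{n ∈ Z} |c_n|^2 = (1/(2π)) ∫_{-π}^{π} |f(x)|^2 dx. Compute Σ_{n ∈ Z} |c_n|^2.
Σ |c_n|^2 = 121π^2/3 + 25

Expand and integrate term by term over [-π, π]:
  ∫ (11x)^2 dx = 121·(2π^3/3); ∫ 2·11·(5)·x dx = 0 (odd integrand); ∫ 5^2 dx = 25·2π.
So (1/(2π)) ∫_{-π}^{π} (11x + 5)^2 dx = 121π^2/3 + 25 = 121π^2/3 + 25.
Parseval ⇒ Σ |c_n|^2 = 121π^2/3 + 25.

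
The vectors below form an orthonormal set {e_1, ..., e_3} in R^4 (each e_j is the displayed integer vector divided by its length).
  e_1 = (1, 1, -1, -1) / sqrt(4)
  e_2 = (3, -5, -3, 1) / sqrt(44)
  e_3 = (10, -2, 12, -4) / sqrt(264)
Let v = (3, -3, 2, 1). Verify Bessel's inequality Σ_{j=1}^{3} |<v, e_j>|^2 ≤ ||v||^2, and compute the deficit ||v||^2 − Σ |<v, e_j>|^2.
Σ |<v, e_j>|^2 = 67/3; ||v||^2 = 23; deficit = 2/3

Write each e_j = u_j / sqrt(<u_j, u_j>) where u_j is the displayed integer vector. Then <v, e_j> = <v, u_j> / sqrt(<u_j, u_j>), so |<v, e_j>|^2 = <v, u_j>^2 / <u_j, u_j>.
Coefficients: <v, e_1> = -3/sqrt(4), <v, e_2> = 19/sqrt(44), <v, e_3> = 56/sqrt(264).
Square and sum: Σ |<v, e_j>|^2 = 67/3.
Compute ||v||^2 = v·v = 23.
Deficit = 23 − 67/3 = 2/3 ≥ 0, confirming Bessel's inequality. (The deficit equals ||v − Σ <v,e_j> e_j||^2, the squared distance from v to span{e_j}.)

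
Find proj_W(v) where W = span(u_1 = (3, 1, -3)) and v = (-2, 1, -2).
proj_W(v) = (3/19, 1/19, -3/19)

Set up U = [u_1 | ... | u_1] ∈ R^(3×1). The projector onto W = col(U) is P = U (U^T U)^(-1) U^T.
Compute U^T U =
  [19],
and U^T v = (1).
Solve U^T U · c = U^T v for the coefficients: c = (1/19). The projection is proj_W(v) = U c.
Check: (v - proj_W(v)) · u_1 = 0  (should be 0).
Result: proj_W(v) = (3/19, 1/19, -3/19).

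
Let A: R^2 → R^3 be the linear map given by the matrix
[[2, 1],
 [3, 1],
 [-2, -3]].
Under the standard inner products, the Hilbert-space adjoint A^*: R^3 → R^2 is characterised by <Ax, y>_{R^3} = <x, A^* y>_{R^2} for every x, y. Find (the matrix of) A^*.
A^* = A^T =
[[2, 3, -2],
 [1, 1, -3]]

For real matrices with standard dot products, the defining identity <Ax, y> = <x, A^* y> gives (Ax)^T y = x^T (A^*) y, i.e. x^T A^T y = x^T (A^*) y. Since this holds for all x, y, we must have A^* = A^T. Therefore
A^* =
[[2, 3, -2],
 [1, 1, -3]].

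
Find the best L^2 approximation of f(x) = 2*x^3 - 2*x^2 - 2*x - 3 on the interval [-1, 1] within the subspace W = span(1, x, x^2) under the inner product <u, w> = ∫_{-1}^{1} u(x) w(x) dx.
g(x) = -2*x^2 - 4*x/5 - 3

The best approximation g ∈ W is the orthogonal projection of f onto W. Writing g = a_0 + a_1 x + a_2 x^2, the coefficients solve the normal equations G · a = b where
  G_{ij} = <φ_i, φ_j> and b_i = <f, φ_i>, with φ_0 = 1, φ_1 = x, φ_2 = x^2.
G =
  [2, 0, 2/3]
  [0, 2/3, 0]
  [2/3, 0, 2/5],
b = (-22/3, -8/15, -14/5).
Solving gives a_0 = -3, a_1 = -4/5, a_2 = -2, so
  g(x) = -2*x^2 - 4*x/5 - 3.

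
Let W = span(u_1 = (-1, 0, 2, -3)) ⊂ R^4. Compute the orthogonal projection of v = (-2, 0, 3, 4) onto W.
proj_W(v) = (2/7, 0, -4/7, 6/7)

Set up U = [u_1 | ... | u_1] ∈ R^(4×1). The projector onto W = col(U) is P = U (U^T U)^(-1) U^T.
Compute U^T U =
  [14],
and U^T v = (-4).
Solve U^T U · c = U^T v for the coefficients: c = (-2/7). The projection is proj_W(v) = U c.
Check: (v - proj_W(v)) · u_1 = 0  (should be 0).
Result: proj_W(v) = (2/7, 0, -4/7, 6/7).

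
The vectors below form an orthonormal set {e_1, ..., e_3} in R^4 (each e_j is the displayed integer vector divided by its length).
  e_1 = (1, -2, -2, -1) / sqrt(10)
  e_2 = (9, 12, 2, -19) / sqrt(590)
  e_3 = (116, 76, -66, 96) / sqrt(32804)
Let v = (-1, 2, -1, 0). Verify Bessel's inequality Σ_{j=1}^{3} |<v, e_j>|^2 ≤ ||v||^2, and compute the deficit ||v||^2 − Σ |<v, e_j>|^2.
Σ |<v, e_j>|^2 = 209/139; ||v||^2 = 6; deficit = 625/139

Write each e_j = u_j / sqrt(<u_j, u_j>) where u_j is the displayed integer vector. Then <v, e_j> = <v, u_j> / sqrt(<u_j, u_j>), so |<v, e_j>|^2 = <v, u_j>^2 / <u_j, u_j>.
Coefficients: <v, e_1> = -3/sqrt(10), <v, e_2> = 13/sqrt(590), <v, e_3> = 102/sqrt(32804).
Square and sum: Σ |<v, e_j>|^2 = 209/139.
Compute ||v||^2 = v·v = 6.
Deficit = 6 − 209/139 = 625/139 ≥ 0, confirming Bessel's inequality. (The deficit equals ||v − Σ <v,e_j> e_j||^2, the squared distance from v to span{e_j}.)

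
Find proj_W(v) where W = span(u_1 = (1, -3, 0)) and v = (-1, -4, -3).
proj_W(v) = (11/10, -33/10, 0)

Set up U = [u_1 | ... | u_1] ∈ R^(3×1). The projector onto W = col(U) is P = U (U^T U)^(-1) U^T.
Compute U^T U =
  [10],
and U^T v = (11).
Solve U^T U · c = U^T v for the coefficients: c = (11/10). The projection is proj_W(v) = U c.
Check: (v - proj_W(v)) · u_1 = 0  (should be 0).
Result: proj_W(v) = (11/10, -33/10, 0).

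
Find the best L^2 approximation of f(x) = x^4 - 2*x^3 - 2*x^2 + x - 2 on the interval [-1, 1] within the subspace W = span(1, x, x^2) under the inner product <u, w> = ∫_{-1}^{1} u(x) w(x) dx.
g(x) = -8*x^2/7 - x/5 - 73/35

The best approximation g ∈ W is the orthogonal projection of f onto W. Writing g = a_0 + a_1 x + a_2 x^2, the coefficients solve the normal equations G · a = b where
  G_{ij} = <φ_i, φ_j> and b_i = <f, φ_i>, with φ_0 = 1, φ_1 = x, φ_2 = x^2.
G =
  [2, 0, 2/3]
  [0, 2/3, 0]
  [2/3, 0, 2/5],
b = (-74/15, -2/15, -194/105).
Solving gives a_0 = -73/35, a_1 = -1/5, a_2 = -8/7, so
  g(x) = -8*x^2/7 - x/5 - 73/35.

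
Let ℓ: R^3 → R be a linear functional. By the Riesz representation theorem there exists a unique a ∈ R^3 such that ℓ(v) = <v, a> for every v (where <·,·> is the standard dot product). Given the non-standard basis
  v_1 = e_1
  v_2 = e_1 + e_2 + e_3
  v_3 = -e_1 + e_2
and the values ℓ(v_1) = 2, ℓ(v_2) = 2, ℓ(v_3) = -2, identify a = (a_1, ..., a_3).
a = (2, 0, 0)

Write a = (a_1, ..., a_3) in the standard basis. For each basis vector v_i, ℓ(v_i) = <v_i, a> is a linear equation in the a_j's. Collect the n equations into a matrix system V a = ℓ, where row i of V is v_i (expressed in the standard basis). Since V is invertible (lower-triangular with 1s on the diagonal, up to permutation), solve by back-substitution:
  V =
[[1, 0, 0],
 [1, 1, 1],
 [-1, 1, 0]]
  V a = (2, 2, -2)
Solving gives a = (2, 0, 0).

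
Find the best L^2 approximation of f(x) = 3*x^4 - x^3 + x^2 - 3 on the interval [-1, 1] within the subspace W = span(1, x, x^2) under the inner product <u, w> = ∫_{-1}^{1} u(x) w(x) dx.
g(x) = 25*x^2/7 - 3*x/5 - 114/35

The best approximation g ∈ W is the orthogonal projection of f onto W. Writing g = a_0 + a_1 x + a_2 x^2, the coefficients solve the normal equations G · a = b where
  G_{ij} = <φ_i, φ_j> and b_i = <f, φ_i>, with φ_0 = 1, φ_1 = x, φ_2 = x^2.
G =
  [2, 0, 2/3]
  [0, 2/3, 0]
  [2/3, 0, 2/5],
b = (-62/15, -2/5, -26/35).
Solving gives a_0 = -114/35, a_1 = -3/5, a_2 = 25/7, so
  g(x) = 25*x^2/7 - 3*x/5 - 114/35.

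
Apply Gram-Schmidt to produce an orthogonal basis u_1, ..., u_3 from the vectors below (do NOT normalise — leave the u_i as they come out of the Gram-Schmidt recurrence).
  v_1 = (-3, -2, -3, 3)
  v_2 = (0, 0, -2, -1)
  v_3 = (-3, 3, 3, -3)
Orthogonal basis:
  u_1 = (-3, -2, -3, 3)
  u_2 = (9/31, 6/31, -53/31, -40/31)
  u_3 = (-318/73, 153/73, 72/73, -144/73)

Apply the Gram-Schmidt recurrence
  u_1 = v_1
  u_i = v_i − Σ_{j<i} ((v_i · u_j) / (u_j · u_j)) · u_j.

Step by step this gives:
  u_1 = (-3, -2, -3, 3)
  u_2 = (9/31, 6/31, -53/31, -40/31)
  u_3 = (-318/73, 153/73, 72/73, -144/73)

Orthogonality check:
  u_2 · u_1 = 0 (should be 0)
  u_3 · u_1 = 0 (should be 0)
  u_3 · u_2 = 0 (should be 0)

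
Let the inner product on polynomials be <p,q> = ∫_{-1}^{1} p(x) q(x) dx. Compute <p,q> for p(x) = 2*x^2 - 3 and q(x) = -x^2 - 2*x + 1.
<p,q> = -52/15

Expand the product: p(x)·q(x) = -2*x^4 - 4*x^3 + 5*x^2 + 6*x - 3.
∫_{-1}^{1} of each monomial x^k gives [2/(k+1) if k even, 0 if k odd]. Integrating term-by-term (or equivalently evaluating the antiderivative F(x) = -2*x^5/5 - x^4 + 5*x^3/3 + 3*x^2 - 3*x at the endpoints):
  F(1) − F(−1) = 4/15 − (56/15) = -52/15.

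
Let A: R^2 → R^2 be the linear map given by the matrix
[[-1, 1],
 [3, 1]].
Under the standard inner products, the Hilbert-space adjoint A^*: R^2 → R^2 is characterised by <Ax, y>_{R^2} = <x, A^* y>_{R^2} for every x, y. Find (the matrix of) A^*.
A^* = A^T =
[[-1, 3],
 [1, 1]]

For real matrices with standard dot products, the defining identity <Ax, y> = <x, A^* y> gives (Ax)^T y = x^T (A^*) y, i.e. x^T A^T y = x^T (A^*) y. Since this holds for all x, y, we must have A^* = A^T. Therefore
A^* =
[[-1, 3],
 [1, 1]].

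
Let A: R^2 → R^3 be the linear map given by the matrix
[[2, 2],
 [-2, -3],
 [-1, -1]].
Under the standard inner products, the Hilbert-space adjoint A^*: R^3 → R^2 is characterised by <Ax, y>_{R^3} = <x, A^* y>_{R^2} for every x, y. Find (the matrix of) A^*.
A^* = A^T =
[[2, -2, -1],
 [2, -3, -1]]

For real matrices with standard dot products, the defining identity <Ax, y> = <x, A^* y> gives (Ax)^T y = x^T (A^*) y, i.e. x^T A^T y = x^T (A^*) y. Since this holds for all x, y, we must have A^* = A^T. Therefore
A^* =
[[2, -2, -1],
 [2, -3, -1]].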